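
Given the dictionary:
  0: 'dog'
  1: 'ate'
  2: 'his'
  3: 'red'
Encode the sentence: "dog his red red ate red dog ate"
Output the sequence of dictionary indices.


Look up each word in the dictionary:
  'dog' -> 0
  'his' -> 2
  'red' -> 3
  'red' -> 3
  'ate' -> 1
  'red' -> 3
  'dog' -> 0
  'ate' -> 1

Encoded: [0, 2, 3, 3, 1, 3, 0, 1]


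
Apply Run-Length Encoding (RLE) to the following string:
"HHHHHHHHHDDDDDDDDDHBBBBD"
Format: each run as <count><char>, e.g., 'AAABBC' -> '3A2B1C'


Scanning runs left to right:
  i=0: run of 'H' x 9 -> '9H'
  i=9: run of 'D' x 9 -> '9D'
  i=18: run of 'H' x 1 -> '1H'
  i=19: run of 'B' x 4 -> '4B'
  i=23: run of 'D' x 1 -> '1D'

RLE = 9H9D1H4B1D


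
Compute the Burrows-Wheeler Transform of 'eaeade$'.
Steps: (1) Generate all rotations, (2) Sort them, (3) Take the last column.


Rotations (sorted):
  0: $eaeade -> last char: e
  1: ade$eae -> last char: e
  2: aeade$e -> last char: e
  3: de$eaea -> last char: a
  4: e$eaead -> last char: d
  5: eade$ea -> last char: a
  6: eaeade$ -> last char: $


BWT = eeeada$


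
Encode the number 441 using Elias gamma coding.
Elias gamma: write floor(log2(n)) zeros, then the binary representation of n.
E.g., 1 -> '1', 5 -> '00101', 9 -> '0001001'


num_bits = floor(log2(441)) + 1 = 9
leading_zeros = num_bits - 1 = 8
binary(441) = 110111001

Elias gamma(441) = '00000000' + '110111001' = 00000000110111001 (17 bits)


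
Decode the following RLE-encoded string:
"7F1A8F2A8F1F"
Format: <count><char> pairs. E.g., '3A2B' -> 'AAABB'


Expanding each <count><char> pair:
  7F -> 'FFFFFFF'
  1A -> 'A'
  8F -> 'FFFFFFFF'
  2A -> 'AA'
  8F -> 'FFFFFFFF'
  1F -> 'F'

Decoded = FFFFFFFAFFFFFFFFAAFFFFFFFFF


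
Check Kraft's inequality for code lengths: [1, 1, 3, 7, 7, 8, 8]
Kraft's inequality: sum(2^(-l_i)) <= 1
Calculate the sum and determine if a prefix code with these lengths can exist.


Sum = 2^(-1) + 2^(-1) + 2^(-3) + 2^(-7) + 2^(-7) + 2^(-8) + 2^(-8)
    = 0.5 + 0.5 + 0.125 + 0.0078125 + 0.0078125 + 0.00390625 + 0.00390625
    = 294/256 = 1.1484375
Since 1.1484375 > 1, Kraft's inequality is NOT satisfied.
A prefix code with these lengths CANNOT exist.

Kraft sum = 1.1484375. Not satisfied.


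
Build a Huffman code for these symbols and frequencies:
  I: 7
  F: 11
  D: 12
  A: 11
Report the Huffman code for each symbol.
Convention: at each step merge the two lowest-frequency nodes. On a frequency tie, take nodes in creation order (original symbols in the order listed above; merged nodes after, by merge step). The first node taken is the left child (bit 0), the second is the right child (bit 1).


Huffman tree construction:
Step 1: Merge I(7) + F(11) = 18
Step 2: Merge A(11) + D(12) = 23
Step 3: Merge (I+F)(18) + (A+D)(23) = 41
Read each symbol's code off the tree from the root (left child = 0, right child = 1).

Codes:
  I: 00 (length 2)
  F: 01 (length 2)
  D: 11 (length 2)
  A: 10 (length 2)
Average code length: 82/41 = 2.0000 bits/symbol


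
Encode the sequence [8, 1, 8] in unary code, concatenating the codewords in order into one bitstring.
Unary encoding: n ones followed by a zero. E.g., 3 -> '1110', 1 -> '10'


Encode each number as n ones followed by a terminating 0:
  8 -> 111111110 (9 bits)
  1 -> 10 (2 bits)
  8 -> 111111110 (9 bits)
Total length = 9 + 2 + 9 = 20 bits.

Unary([8, 1, 8]) = 11111111010111111110 (20 bits)


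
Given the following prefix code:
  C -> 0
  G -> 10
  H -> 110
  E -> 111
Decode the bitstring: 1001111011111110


Decoding step by step:
Bits 10 -> G
Bits 0 -> C
Bits 111 -> E
Bits 10 -> G
Bits 111 -> E
Bits 111 -> E
Bits 10 -> G


Decoded message: GCEGEEG


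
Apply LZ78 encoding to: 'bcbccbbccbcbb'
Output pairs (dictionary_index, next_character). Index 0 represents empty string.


LZ78 encoding steps:
Dictionary: {0: ''}
Step 1: w='' (idx 0), next='b' -> output (0, 'b'), add 'b' as idx 1
Step 2: w='' (idx 0), next='c' -> output (0, 'c'), add 'c' as idx 2
Step 3: w='b' (idx 1), next='c' -> output (1, 'c'), add 'bc' as idx 3
Step 4: w='c' (idx 2), next='b' -> output (2, 'b'), add 'cb' as idx 4
Step 5: w='bc' (idx 3), next='c' -> output (3, 'c'), add 'bcc' as idx 5
Step 6: w='bc' (idx 3), next='b' -> output (3, 'b'), add 'bcb' as idx 6
Step 7: w='b' (idx 1), end of input -> output (1, '')


Encoded: [(0, 'b'), (0, 'c'), (1, 'c'), (2, 'b'), (3, 'c'), (3, 'b'), (1, '')]


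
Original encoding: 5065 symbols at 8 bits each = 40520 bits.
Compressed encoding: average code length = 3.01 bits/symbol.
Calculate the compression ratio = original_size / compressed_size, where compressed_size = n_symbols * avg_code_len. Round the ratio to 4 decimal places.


original_size = n_symbols * orig_bits = 5065 * 8 = 40520 bits
compressed_size = n_symbols * avg_code_len = 5065 * 3.01 = 15245.65 bits
ratio = original_size / compressed_size = 40520 / 15245.65 = 2.6578

Compression ratio = 2.6578


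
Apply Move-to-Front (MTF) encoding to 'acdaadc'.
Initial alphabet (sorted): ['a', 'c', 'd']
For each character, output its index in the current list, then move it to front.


MTF encoding:
'a': index 0 in ['a', 'c', 'd'] -> ['a', 'c', 'd']
'c': index 1 in ['a', 'c', 'd'] -> ['c', 'a', 'd']
'd': index 2 in ['c', 'a', 'd'] -> ['d', 'c', 'a']
'a': index 2 in ['d', 'c', 'a'] -> ['a', 'd', 'c']
'a': index 0 in ['a', 'd', 'c'] -> ['a', 'd', 'c']
'd': index 1 in ['a', 'd', 'c'] -> ['d', 'a', 'c']
'c': index 2 in ['d', 'a', 'c'] -> ['c', 'd', 'a']


Output: [0, 1, 2, 2, 0, 1, 2]


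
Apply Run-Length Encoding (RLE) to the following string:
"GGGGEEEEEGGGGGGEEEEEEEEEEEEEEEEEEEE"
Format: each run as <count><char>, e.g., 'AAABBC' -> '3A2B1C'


Scanning runs left to right:
  i=0: run of 'G' x 4 -> '4G'
  i=4: run of 'E' x 5 -> '5E'
  i=9: run of 'G' x 6 -> '6G'
  i=15: run of 'E' x 20 -> '20E'

RLE = 4G5E6G20E


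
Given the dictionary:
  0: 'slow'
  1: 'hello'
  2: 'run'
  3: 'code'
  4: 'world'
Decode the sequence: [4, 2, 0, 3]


Look up each index in the dictionary:
  4 -> 'world'
  2 -> 'run'
  0 -> 'slow'
  3 -> 'code'

Decoded: "world run slow code"


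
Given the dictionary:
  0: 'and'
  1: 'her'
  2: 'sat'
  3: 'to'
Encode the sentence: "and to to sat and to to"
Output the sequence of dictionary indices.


Look up each word in the dictionary:
  'and' -> 0
  'to' -> 3
  'to' -> 3
  'sat' -> 2
  'and' -> 0
  'to' -> 3
  'to' -> 3

Encoded: [0, 3, 3, 2, 0, 3, 3]


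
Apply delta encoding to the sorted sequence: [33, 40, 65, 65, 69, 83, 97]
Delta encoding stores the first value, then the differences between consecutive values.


First value: 33
Deltas:
  40 - 33 = 7
  65 - 40 = 25
  65 - 65 = 0
  69 - 65 = 4
  83 - 69 = 14
  97 - 83 = 14


Delta encoded: [33, 7, 25, 0, 4, 14, 14]


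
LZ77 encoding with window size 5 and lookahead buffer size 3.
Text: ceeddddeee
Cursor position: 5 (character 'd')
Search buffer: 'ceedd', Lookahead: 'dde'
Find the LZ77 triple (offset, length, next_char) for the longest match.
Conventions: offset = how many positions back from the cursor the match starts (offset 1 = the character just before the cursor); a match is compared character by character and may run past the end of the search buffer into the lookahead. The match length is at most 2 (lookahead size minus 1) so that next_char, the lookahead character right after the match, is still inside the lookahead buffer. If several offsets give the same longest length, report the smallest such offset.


Try each offset into the search buffer:
  offset=1 (pos 4, char 'd'): match length 2
  offset=2 (pos 3, char 'd'): match length 2
  offset=3 (pos 2, char 'e'): match length 0
  offset=4 (pos 1, char 'e'): match length 0
  offset=5 (pos 0, char 'c'): match length 0
Longest match has length 2, found at offsets 1, 2; take the smallest, offset 1.
next_char = character at position 5 + 2 = 7 -> 'e'

Best match: offset=1, length=2 (matching 'dd' starting at position 4)
LZ77 triple: (1, 2, 'e')


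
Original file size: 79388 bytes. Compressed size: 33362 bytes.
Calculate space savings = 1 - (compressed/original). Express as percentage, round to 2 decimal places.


ratio = compressed/original = 33362/79388 = 0.42024
savings = 1 - ratio = 1 - 0.42024 = 0.57976
as a percentage: 0.57976 * 100 = 57.98%

Space savings = 1 - 33362/79388 = 57.98%


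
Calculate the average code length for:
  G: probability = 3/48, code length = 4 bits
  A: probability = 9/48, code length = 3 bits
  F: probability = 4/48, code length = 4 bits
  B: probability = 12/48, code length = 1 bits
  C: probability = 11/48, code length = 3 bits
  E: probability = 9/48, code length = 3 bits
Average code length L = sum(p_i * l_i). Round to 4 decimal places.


Weighted contributions p_i * l_i:
  G: (3/48) * 4 = 12/48
  A: (9/48) * 3 = 27/48
  F: (4/48) * 4 = 16/48
  B: (12/48) * 1 = 12/48
  C: (11/48) * 3 = 33/48
  E: (9/48) * 3 = 27/48
Sum = (12 + 27 + 16 + 12 + 33 + 27)/48 = 127/48

L = 127/48 = 2.6458 bits/symbol


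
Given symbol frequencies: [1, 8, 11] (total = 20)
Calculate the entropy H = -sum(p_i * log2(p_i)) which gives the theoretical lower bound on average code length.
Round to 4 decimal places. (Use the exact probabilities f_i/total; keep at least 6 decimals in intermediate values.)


Per-symbol terms -p_i * log2(p_i) with p_i = f_i/20:
  p = 1/20 = 0.050000: log2(p) = -4.321928, -p*log2(p) = 0.216096
  p = 8/20 = 0.400000: log2(p) = -1.321928, -p*log2(p) = 0.528771
  p = 11/20 = 0.550000: log2(p) = -0.862496, -p*log2(p) = 0.474373
H = 0.216096 + 0.528771 + 0.474373 = 1.219240

H = 1.2192 bits/symbol


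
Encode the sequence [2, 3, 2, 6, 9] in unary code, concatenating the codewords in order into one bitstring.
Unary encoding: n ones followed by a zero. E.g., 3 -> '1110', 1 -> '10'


Encode each number as n ones followed by a terminating 0:
  2 -> 110 (3 bits)
  3 -> 1110 (4 bits)
  2 -> 110 (3 bits)
  6 -> 1111110 (7 bits)
  9 -> 1111111110 (10 bits)
Total length = 3 + 4 + 3 + 7 + 10 = 27 bits.

Unary([2, 3, 2, 6, 9]) = 110111011011111101111111110 (27 bits)


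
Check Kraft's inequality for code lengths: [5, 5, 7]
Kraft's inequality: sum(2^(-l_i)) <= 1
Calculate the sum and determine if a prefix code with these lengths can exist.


Sum = 2^(-5) + 2^(-5) + 2^(-7)
    = 0.03125 + 0.03125 + 0.0078125
    = 9/128 = 0.0703125
Since 0.0703125 <= 1, Kraft's inequality IS satisfied.
A prefix code with these lengths CAN exist.

Kraft sum = 0.0703125. Satisfied.


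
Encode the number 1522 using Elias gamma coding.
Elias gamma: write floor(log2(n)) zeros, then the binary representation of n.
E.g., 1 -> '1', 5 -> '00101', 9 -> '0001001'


num_bits = floor(log2(1522)) + 1 = 11
leading_zeros = num_bits - 1 = 10
binary(1522) = 10111110010

Elias gamma(1522) = '0000000000' + '10111110010' = 000000000010111110010 (21 bits)


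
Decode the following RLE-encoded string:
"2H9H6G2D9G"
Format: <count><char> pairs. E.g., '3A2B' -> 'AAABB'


Expanding each <count><char> pair:
  2H -> 'HH'
  9H -> 'HHHHHHHHH'
  6G -> 'GGGGGG'
  2D -> 'DD'
  9G -> 'GGGGGGGGG'

Decoded = HHHHHHHHHHHGGGGGGDDGGGGGGGGG


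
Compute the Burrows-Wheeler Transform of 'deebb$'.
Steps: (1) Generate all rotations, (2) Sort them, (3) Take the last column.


Rotations (sorted):
  0: $deebb -> last char: b
  1: b$deeb -> last char: b
  2: bb$dee -> last char: e
  3: deebb$ -> last char: $
  4: ebb$de -> last char: e
  5: eebb$d -> last char: d


BWT = bbe$ed


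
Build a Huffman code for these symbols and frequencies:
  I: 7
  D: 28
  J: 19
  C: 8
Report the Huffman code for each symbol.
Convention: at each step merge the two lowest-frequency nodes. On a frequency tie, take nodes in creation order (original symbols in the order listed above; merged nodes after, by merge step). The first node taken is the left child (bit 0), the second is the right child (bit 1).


Huffman tree construction:
Step 1: Merge I(7) + C(8) = 15
Step 2: Merge (I+C)(15) + J(19) = 34
Step 3: Merge D(28) + ((I+C)+J)(34) = 62
Read each symbol's code off the tree from the root (left child = 0, right child = 1).

Codes:
  I: 100 (length 3)
  D: 0 (length 1)
  J: 11 (length 2)
  C: 101 (length 3)
Average code length: 111/62 = 1.7903 bits/symbol


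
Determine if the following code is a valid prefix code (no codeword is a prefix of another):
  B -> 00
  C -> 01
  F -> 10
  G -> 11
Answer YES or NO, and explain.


Checking each pair (does one codeword prefix another?):
  B='00' vs C='01': no prefix
  B='00' vs F='10': no prefix
  B='00' vs G='11': no prefix
  C='01' vs B='00': no prefix
  C='01' vs F='10': no prefix
  C='01' vs G='11': no prefix
  F='10' vs B='00': no prefix
  F='10' vs C='01': no prefix
  F='10' vs G='11': no prefix
  G='11' vs B='00': no prefix
  G='11' vs C='01': no prefix
  G='11' vs F='10': no prefix
No violation found over all pairs.

YES -- this is a valid prefix code. No codeword is a prefix of any other codeword.


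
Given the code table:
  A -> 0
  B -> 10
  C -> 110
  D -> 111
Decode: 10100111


Decoding:
10 -> B
10 -> B
0 -> A
111 -> D


Result: BBAD


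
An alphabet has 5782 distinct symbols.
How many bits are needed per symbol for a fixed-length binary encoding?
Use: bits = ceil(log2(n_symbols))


log2(5782) = 12.4974
Bracket: 2^12 = 4096 < 5782 <= 2^13 = 8192
So ceil(log2(5782)) = 13

bits = ceil(log2(5782)) = ceil(12.4974) = 13 bits


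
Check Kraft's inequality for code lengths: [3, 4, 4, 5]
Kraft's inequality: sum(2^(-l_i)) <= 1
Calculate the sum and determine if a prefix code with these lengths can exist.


Sum = 2^(-3) + 2^(-4) + 2^(-4) + 2^(-5)
    = 0.125 + 0.0625 + 0.0625 + 0.03125
    = 9/32 = 0.28125
Since 0.28125 <= 1, Kraft's inequality IS satisfied.
A prefix code with these lengths CAN exist.

Kraft sum = 0.28125. Satisfied.


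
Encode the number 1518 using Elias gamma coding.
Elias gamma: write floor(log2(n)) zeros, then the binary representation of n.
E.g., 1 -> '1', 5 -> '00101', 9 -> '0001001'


num_bits = floor(log2(1518)) + 1 = 11
leading_zeros = num_bits - 1 = 10
binary(1518) = 10111101110

Elias gamma(1518) = '0000000000' + '10111101110' = 000000000010111101110 (21 bits)


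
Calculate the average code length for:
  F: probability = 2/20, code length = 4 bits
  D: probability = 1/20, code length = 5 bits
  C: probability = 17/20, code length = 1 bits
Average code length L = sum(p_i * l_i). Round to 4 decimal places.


Weighted contributions p_i * l_i:
  F: (2/20) * 4 = 8/20
  D: (1/20) * 5 = 5/20
  C: (17/20) * 1 = 17/20
Sum = (8 + 5 + 17)/20 = 30/20

L = 30/20 = 1.5000 bits/symbol


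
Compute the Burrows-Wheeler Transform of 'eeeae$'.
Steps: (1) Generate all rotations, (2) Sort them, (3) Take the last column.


Rotations (sorted):
  0: $eeeae -> last char: e
  1: ae$eee -> last char: e
  2: e$eeea -> last char: a
  3: eae$ee -> last char: e
  4: eeae$e -> last char: e
  5: eeeae$ -> last char: $


BWT = eeaee$


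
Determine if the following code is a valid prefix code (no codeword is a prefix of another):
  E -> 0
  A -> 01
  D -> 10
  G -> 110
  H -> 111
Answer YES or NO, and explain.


Checking each pair (does one codeword prefix another?):
  E='0' vs A='01': prefix -- VIOLATION

NO -- this is NOT a valid prefix code. E (0) is a prefix of A (01).


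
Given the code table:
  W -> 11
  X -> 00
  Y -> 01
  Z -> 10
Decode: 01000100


Decoding:
01 -> Y
00 -> X
01 -> Y
00 -> X


Result: YXYX


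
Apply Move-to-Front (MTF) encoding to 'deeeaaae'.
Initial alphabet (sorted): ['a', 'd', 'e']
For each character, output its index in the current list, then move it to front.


MTF encoding:
'd': index 1 in ['a', 'd', 'e'] -> ['d', 'a', 'e']
'e': index 2 in ['d', 'a', 'e'] -> ['e', 'd', 'a']
'e': index 0 in ['e', 'd', 'a'] -> ['e', 'd', 'a']
'e': index 0 in ['e', 'd', 'a'] -> ['e', 'd', 'a']
'a': index 2 in ['e', 'd', 'a'] -> ['a', 'e', 'd']
'a': index 0 in ['a', 'e', 'd'] -> ['a', 'e', 'd']
'a': index 0 in ['a', 'e', 'd'] -> ['a', 'e', 'd']
'e': index 1 in ['a', 'e', 'd'] -> ['e', 'a', 'd']


Output: [1, 2, 0, 0, 2, 0, 0, 1]


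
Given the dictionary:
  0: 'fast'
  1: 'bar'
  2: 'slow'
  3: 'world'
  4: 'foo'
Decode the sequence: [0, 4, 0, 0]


Look up each index in the dictionary:
  0 -> 'fast'
  4 -> 'foo'
  0 -> 'fast'
  0 -> 'fast'

Decoded: "fast foo fast fast"


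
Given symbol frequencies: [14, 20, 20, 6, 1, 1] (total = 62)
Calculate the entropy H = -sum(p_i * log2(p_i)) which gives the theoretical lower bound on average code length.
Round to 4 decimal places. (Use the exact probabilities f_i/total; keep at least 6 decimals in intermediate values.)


Per-symbol terms -p_i * log2(p_i) with p_i = f_i/62:
  p = 14/62 = 0.225806: log2(p) = -2.146841, -p*log2(p) = 0.484771
  p = 20/62 = 0.322581: log2(p) = -1.632268, -p*log2(p) = 0.526538
  p = 20/62 = 0.322581: log2(p) = -1.632268, -p*log2(p) = 0.526538
  p = 6/62 = 0.096774: log2(p) = -3.369234, -p*log2(p) = 0.326055
  p = 1/62 = 0.016129: log2(p) = -5.954196, -p*log2(p) = 0.096035
  p = 1/62 = 0.016129: log2(p) = -5.954196, -p*log2(p) = 0.096035
H = 0.484771 + 0.526538 + 0.526538 + 0.326055 + 0.096035 + 0.096035 = 2.055972

H = 2.056 bits/symbol


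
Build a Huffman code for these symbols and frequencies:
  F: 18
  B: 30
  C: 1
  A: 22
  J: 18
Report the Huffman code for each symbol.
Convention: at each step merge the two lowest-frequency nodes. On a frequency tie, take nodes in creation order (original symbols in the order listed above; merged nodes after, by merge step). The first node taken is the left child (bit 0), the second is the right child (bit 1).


Huffman tree construction:
Step 1: Merge C(1) + F(18) = 19
Step 2: Merge J(18) + (C+F)(19) = 37
Step 3: Merge A(22) + B(30) = 52
Step 4: Merge (J+(C+F))(37) + (A+B)(52) = 89
Read each symbol's code off the tree from the root (left child = 0, right child = 1).

Codes:
  F: 011 (length 3)
  B: 11 (length 2)
  C: 010 (length 3)
  A: 10 (length 2)
  J: 00 (length 2)
Average code length: 197/89 = 2.2135 bits/symbol


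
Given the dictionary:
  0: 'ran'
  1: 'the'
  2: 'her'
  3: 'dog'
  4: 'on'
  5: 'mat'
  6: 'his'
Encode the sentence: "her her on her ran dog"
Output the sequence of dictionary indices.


Look up each word in the dictionary:
  'her' -> 2
  'her' -> 2
  'on' -> 4
  'her' -> 2
  'ran' -> 0
  'dog' -> 3

Encoded: [2, 2, 4, 2, 0, 3]


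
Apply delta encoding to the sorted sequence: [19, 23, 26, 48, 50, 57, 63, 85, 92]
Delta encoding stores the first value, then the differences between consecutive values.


First value: 19
Deltas:
  23 - 19 = 4
  26 - 23 = 3
  48 - 26 = 22
  50 - 48 = 2
  57 - 50 = 7
  63 - 57 = 6
  85 - 63 = 22
  92 - 85 = 7


Delta encoded: [19, 4, 3, 22, 2, 7, 6, 22, 7]


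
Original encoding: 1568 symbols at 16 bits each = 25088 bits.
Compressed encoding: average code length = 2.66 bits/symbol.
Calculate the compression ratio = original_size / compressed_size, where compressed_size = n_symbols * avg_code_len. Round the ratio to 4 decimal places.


original_size = n_symbols * orig_bits = 1568 * 16 = 25088 bits
compressed_size = n_symbols * avg_code_len = 1568 * 2.66 = 4170.88 bits
ratio = original_size / compressed_size = 25088 / 4170.88 = 6.015

Compression ratio = 6.015


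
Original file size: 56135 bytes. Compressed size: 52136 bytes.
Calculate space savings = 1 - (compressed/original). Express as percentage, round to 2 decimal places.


ratio = compressed/original = 52136/56135 = 0.928761
savings = 1 - ratio = 1 - 0.928761 = 0.071239
as a percentage: 0.071239 * 100 = 7.12%

Space savings = 1 - 52136/56135 = 7.12%


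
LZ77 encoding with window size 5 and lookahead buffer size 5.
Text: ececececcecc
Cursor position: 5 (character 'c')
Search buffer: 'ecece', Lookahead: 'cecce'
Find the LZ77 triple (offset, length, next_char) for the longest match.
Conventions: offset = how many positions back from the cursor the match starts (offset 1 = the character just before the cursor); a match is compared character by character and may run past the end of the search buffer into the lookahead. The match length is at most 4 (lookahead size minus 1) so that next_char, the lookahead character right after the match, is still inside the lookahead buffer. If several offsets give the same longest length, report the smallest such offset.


Try each offset into the search buffer:
  offset=1 (pos 4, char 'e'): match length 0
  offset=2 (pos 3, char 'c'): match length 3
  offset=3 (pos 2, char 'e'): match length 0
  offset=4 (pos 1, char 'c'): match length 3
  offset=5 (pos 0, char 'e'): match length 0
Longest match has length 3, found at offsets 2, 4; take the smallest, offset 2.
next_char = character at position 5 + 3 = 8 -> 'c'

Best match: offset=2, length=3 (matching 'cec' starting at position 3)
LZ77 triple: (2, 3, 'c')


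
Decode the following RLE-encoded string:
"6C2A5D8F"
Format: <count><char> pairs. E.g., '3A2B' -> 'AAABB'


Expanding each <count><char> pair:
  6C -> 'CCCCCC'
  2A -> 'AA'
  5D -> 'DDDDD'
  8F -> 'FFFFFFFF'

Decoded = CCCCCCAADDDDDFFFFFFFF


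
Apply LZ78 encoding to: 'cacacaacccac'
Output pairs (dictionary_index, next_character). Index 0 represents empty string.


LZ78 encoding steps:
Dictionary: {0: ''}
Step 1: w='' (idx 0), next='c' -> output (0, 'c'), add 'c' as idx 1
Step 2: w='' (idx 0), next='a' -> output (0, 'a'), add 'a' as idx 2
Step 3: w='c' (idx 1), next='a' -> output (1, 'a'), add 'ca' as idx 3
Step 4: w='ca' (idx 3), next='a' -> output (3, 'a'), add 'caa' as idx 4
Step 5: w='c' (idx 1), next='c' -> output (1, 'c'), add 'cc' as idx 5
Step 6: w='ca' (idx 3), next='c' -> output (3, 'c'), add 'cac' as idx 6


Encoded: [(0, 'c'), (0, 'a'), (1, 'a'), (3, 'a'), (1, 'c'), (3, 'c')]


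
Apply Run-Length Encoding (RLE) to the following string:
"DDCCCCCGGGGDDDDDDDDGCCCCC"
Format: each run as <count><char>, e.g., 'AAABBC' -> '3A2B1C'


Scanning runs left to right:
  i=0: run of 'D' x 2 -> '2D'
  i=2: run of 'C' x 5 -> '5C'
  i=7: run of 'G' x 4 -> '4G'
  i=11: run of 'D' x 8 -> '8D'
  i=19: run of 'G' x 1 -> '1G'
  i=20: run of 'C' x 5 -> '5C'

RLE = 2D5C4G8D1G5C


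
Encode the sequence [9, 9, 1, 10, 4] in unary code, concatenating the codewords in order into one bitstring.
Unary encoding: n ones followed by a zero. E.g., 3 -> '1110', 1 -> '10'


Encode each number as n ones followed by a terminating 0:
  9 -> 1111111110 (10 bits)
  9 -> 1111111110 (10 bits)
  1 -> 10 (2 bits)
  10 -> 11111111110 (11 bits)
  4 -> 11110 (5 bits)
Total length = 10 + 10 + 2 + 11 + 5 = 38 bits.

Unary([9, 9, 1, 10, 4]) = 11111111101111111110101111111111011110 (38 bits)


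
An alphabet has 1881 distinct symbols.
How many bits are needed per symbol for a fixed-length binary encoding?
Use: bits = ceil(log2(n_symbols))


log2(1881) = 10.8773
Bracket: 2^10 = 1024 < 1881 <= 2^11 = 2048
So ceil(log2(1881)) = 11

bits = ceil(log2(1881)) = ceil(10.8773) = 11 bits


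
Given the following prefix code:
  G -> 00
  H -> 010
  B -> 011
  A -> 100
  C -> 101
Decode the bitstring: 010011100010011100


Decoding step by step:
Bits 010 -> H
Bits 011 -> B
Bits 100 -> A
Bits 010 -> H
Bits 011 -> B
Bits 100 -> A


Decoded message: HBAHBA


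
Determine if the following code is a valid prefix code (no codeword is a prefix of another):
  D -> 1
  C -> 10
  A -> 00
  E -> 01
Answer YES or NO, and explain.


Checking each pair (does one codeword prefix another?):
  D='1' vs C='10': prefix -- VIOLATION

NO -- this is NOT a valid prefix code. D (1) is a prefix of C (10).


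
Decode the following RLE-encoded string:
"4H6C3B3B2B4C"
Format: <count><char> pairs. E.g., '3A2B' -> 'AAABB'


Expanding each <count><char> pair:
  4H -> 'HHHH'
  6C -> 'CCCCCC'
  3B -> 'BBB'
  3B -> 'BBB'
  2B -> 'BB'
  4C -> 'CCCC'

Decoded = HHHHCCCCCCBBBBBBBBCCCC


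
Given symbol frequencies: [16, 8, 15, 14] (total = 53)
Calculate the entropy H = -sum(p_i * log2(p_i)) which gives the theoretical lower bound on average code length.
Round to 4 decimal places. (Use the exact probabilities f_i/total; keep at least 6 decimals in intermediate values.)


Per-symbol terms -p_i * log2(p_i) with p_i = f_i/53:
  p = 16/53 = 0.301887: log2(p) = -1.727920, -p*log2(p) = 0.521636
  p = 8/53 = 0.150943: log2(p) = -2.727920, -p*log2(p) = 0.411762
  p = 15/53 = 0.283019: log2(p) = -1.821030, -p*log2(p) = 0.515386
  p = 14/53 = 0.264151: log2(p) = -1.920566, -p*log2(p) = 0.507319
H = 0.521636 + 0.411762 + 0.515386 + 0.507319 = 1.956103

H = 1.9561 bits/symbol


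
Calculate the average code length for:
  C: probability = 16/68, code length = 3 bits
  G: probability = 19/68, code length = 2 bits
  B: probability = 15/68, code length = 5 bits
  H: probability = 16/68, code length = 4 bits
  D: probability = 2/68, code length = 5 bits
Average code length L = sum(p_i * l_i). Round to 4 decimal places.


Weighted contributions p_i * l_i:
  C: (16/68) * 3 = 48/68
  G: (19/68) * 2 = 38/68
  B: (15/68) * 5 = 75/68
  H: (16/68) * 4 = 64/68
  D: (2/68) * 5 = 10/68
Sum = (48 + 38 + 75 + 64 + 10)/68 = 235/68

L = 235/68 = 3.4559 bits/symbol


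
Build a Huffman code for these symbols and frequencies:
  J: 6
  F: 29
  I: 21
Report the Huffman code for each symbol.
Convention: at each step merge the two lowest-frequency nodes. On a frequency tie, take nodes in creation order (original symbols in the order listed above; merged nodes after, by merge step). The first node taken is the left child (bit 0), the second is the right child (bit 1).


Huffman tree construction:
Step 1: Merge J(6) + I(21) = 27
Step 2: Merge (J+I)(27) + F(29) = 56
Read each symbol's code off the tree from the root (left child = 0, right child = 1).

Codes:
  J: 00 (length 2)
  F: 1 (length 1)
  I: 01 (length 2)
Average code length: 83/56 = 1.4821 bits/symbol


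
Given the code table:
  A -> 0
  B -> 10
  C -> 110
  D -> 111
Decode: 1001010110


Decoding:
10 -> B
0 -> A
10 -> B
10 -> B
110 -> C


Result: BABBC


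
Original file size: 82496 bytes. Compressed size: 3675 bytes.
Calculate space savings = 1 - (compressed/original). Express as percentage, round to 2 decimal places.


ratio = compressed/original = 3675/82496 = 0.044548
savings = 1 - ratio = 1 - 0.044548 = 0.955452
as a percentage: 0.955452 * 100 = 95.55%

Space savings = 1 - 3675/82496 = 95.55%


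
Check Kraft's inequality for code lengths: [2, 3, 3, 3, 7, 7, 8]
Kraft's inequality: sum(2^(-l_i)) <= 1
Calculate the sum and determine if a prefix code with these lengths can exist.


Sum = 2^(-2) + 2^(-3) + 2^(-3) + 2^(-3) + 2^(-7) + 2^(-7) + 2^(-8)
    = 0.25 + 0.125 + 0.125 + 0.125 + 0.0078125 + 0.0078125 + 0.00390625
    = 165/256 = 0.64453125
Since 0.64453125 <= 1, Kraft's inequality IS satisfied.
A prefix code with these lengths CAN exist.

Kraft sum = 0.64453125. Satisfied.


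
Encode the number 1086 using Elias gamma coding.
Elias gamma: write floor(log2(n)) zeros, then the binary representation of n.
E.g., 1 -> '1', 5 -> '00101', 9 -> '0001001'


num_bits = floor(log2(1086)) + 1 = 11
leading_zeros = num_bits - 1 = 10
binary(1086) = 10000111110

Elias gamma(1086) = '0000000000' + '10000111110' = 000000000010000111110 (21 bits)


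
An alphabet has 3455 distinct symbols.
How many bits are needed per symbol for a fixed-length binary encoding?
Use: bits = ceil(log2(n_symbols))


log2(3455) = 11.7545
Bracket: 2^11 = 2048 < 3455 <= 2^12 = 4096
So ceil(log2(3455)) = 12

bits = ceil(log2(3455)) = ceil(11.7545) = 12 bits


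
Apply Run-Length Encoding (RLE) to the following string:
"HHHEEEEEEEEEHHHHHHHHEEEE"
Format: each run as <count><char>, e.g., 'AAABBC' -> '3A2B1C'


Scanning runs left to right:
  i=0: run of 'H' x 3 -> '3H'
  i=3: run of 'E' x 9 -> '9E'
  i=12: run of 'H' x 8 -> '8H'
  i=20: run of 'E' x 4 -> '4E'

RLE = 3H9E8H4E


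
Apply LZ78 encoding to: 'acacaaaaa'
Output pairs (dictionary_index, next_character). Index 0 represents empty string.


LZ78 encoding steps:
Dictionary: {0: ''}
Step 1: w='' (idx 0), next='a' -> output (0, 'a'), add 'a' as idx 1
Step 2: w='' (idx 0), next='c' -> output (0, 'c'), add 'c' as idx 2
Step 3: w='a' (idx 1), next='c' -> output (1, 'c'), add 'ac' as idx 3
Step 4: w='a' (idx 1), next='a' -> output (1, 'a'), add 'aa' as idx 4
Step 5: w='aa' (idx 4), next='a' -> output (4, 'a'), add 'aaa' as idx 5


Encoded: [(0, 'a'), (0, 'c'), (1, 'c'), (1, 'a'), (4, 'a')]


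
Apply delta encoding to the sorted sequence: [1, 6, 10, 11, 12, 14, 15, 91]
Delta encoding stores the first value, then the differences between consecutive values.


First value: 1
Deltas:
  6 - 1 = 5
  10 - 6 = 4
  11 - 10 = 1
  12 - 11 = 1
  14 - 12 = 2
  15 - 14 = 1
  91 - 15 = 76


Delta encoded: [1, 5, 4, 1, 1, 2, 1, 76]


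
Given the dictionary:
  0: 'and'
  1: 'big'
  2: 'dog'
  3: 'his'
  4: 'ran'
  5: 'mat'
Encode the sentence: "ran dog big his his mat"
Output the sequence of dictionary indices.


Look up each word in the dictionary:
  'ran' -> 4
  'dog' -> 2
  'big' -> 1
  'his' -> 3
  'his' -> 3
  'mat' -> 5

Encoded: [4, 2, 1, 3, 3, 5]


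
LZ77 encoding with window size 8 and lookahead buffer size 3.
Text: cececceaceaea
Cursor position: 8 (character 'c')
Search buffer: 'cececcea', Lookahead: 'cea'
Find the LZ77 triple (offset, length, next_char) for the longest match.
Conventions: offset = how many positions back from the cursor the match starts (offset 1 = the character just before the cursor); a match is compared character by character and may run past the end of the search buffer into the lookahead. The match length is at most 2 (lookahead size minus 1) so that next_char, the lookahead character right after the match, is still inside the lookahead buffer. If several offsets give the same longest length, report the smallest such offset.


Try each offset into the search buffer:
  offset=1 (pos 7, char 'a'): match length 0
  offset=2 (pos 6, char 'e'): match length 0
  offset=3 (pos 5, char 'c'): match length 2
  offset=4 (pos 4, char 'c'): match length 1
  offset=5 (pos 3, char 'e'): match length 0
  offset=6 (pos 2, char 'c'): match length 2
  offset=7 (pos 1, char 'e'): match length 0
  offset=8 (pos 0, char 'c'): match length 2
Longest match has length 2, found at offsets 3, 6, 8; take the smallest, offset 3.
next_char = character at position 8 + 2 = 10 -> 'a'

Best match: offset=3, length=2 (matching 'ce' starting at position 5)
LZ77 triple: (3, 2, 'a')


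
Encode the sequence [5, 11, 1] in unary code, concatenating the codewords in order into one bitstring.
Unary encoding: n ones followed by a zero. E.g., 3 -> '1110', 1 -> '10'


Encode each number as n ones followed by a terminating 0:
  5 -> 111110 (6 bits)
  11 -> 111111111110 (12 bits)
  1 -> 10 (2 bits)
Total length = 6 + 12 + 2 = 20 bits.

Unary([5, 11, 1]) = 11111011111111111010 (20 bits)


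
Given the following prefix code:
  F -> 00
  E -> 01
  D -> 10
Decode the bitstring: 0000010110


Decoding step by step:
Bits 00 -> F
Bits 00 -> F
Bits 01 -> E
Bits 01 -> E
Bits 10 -> D


Decoded message: FFEED


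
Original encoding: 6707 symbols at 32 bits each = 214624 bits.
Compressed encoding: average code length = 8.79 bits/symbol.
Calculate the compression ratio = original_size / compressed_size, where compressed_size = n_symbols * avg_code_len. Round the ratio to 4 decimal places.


original_size = n_symbols * orig_bits = 6707 * 32 = 214624 bits
compressed_size = n_symbols * avg_code_len = 6707 * 8.79 = 58954.53 bits
ratio = original_size / compressed_size = 214624 / 58954.53 = 3.6405

Compression ratio = 3.6405


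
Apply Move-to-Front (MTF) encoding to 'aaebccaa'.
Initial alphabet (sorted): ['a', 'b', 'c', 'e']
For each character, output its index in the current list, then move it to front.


MTF encoding:
'a': index 0 in ['a', 'b', 'c', 'e'] -> ['a', 'b', 'c', 'e']
'a': index 0 in ['a', 'b', 'c', 'e'] -> ['a', 'b', 'c', 'e']
'e': index 3 in ['a', 'b', 'c', 'e'] -> ['e', 'a', 'b', 'c']
'b': index 2 in ['e', 'a', 'b', 'c'] -> ['b', 'e', 'a', 'c']
'c': index 3 in ['b', 'e', 'a', 'c'] -> ['c', 'b', 'e', 'a']
'c': index 0 in ['c', 'b', 'e', 'a'] -> ['c', 'b', 'e', 'a']
'a': index 3 in ['c', 'b', 'e', 'a'] -> ['a', 'c', 'b', 'e']
'a': index 0 in ['a', 'c', 'b', 'e'] -> ['a', 'c', 'b', 'e']


Output: [0, 0, 3, 2, 3, 0, 3, 0]


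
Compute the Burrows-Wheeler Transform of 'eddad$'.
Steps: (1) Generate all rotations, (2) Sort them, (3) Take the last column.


Rotations (sorted):
  0: $eddad -> last char: d
  1: ad$edd -> last char: d
  2: d$edda -> last char: a
  3: dad$ed -> last char: d
  4: ddad$e -> last char: e
  5: eddad$ -> last char: $


BWT = ddade$


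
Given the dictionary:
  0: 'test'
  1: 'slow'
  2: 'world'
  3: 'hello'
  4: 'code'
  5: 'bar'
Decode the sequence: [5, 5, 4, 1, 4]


Look up each index in the dictionary:
  5 -> 'bar'
  5 -> 'bar'
  4 -> 'code'
  1 -> 'slow'
  4 -> 'code'

Decoded: "bar bar code slow code"


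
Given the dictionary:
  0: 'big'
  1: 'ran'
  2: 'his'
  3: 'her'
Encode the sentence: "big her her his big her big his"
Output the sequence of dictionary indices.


Look up each word in the dictionary:
  'big' -> 0
  'her' -> 3
  'her' -> 3
  'his' -> 2
  'big' -> 0
  'her' -> 3
  'big' -> 0
  'his' -> 2

Encoded: [0, 3, 3, 2, 0, 3, 0, 2]


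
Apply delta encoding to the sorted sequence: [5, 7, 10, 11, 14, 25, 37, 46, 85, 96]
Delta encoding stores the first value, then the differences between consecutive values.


First value: 5
Deltas:
  7 - 5 = 2
  10 - 7 = 3
  11 - 10 = 1
  14 - 11 = 3
  25 - 14 = 11
  37 - 25 = 12
  46 - 37 = 9
  85 - 46 = 39
  96 - 85 = 11


Delta encoded: [5, 2, 3, 1, 3, 11, 12, 9, 39, 11]


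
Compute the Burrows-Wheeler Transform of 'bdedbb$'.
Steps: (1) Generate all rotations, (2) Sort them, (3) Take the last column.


Rotations (sorted):
  0: $bdedbb -> last char: b
  1: b$bdedb -> last char: b
  2: bb$bded -> last char: d
  3: bdedbb$ -> last char: $
  4: dbb$bde -> last char: e
  5: dedbb$b -> last char: b
  6: edbb$bd -> last char: d


BWT = bbd$ebd


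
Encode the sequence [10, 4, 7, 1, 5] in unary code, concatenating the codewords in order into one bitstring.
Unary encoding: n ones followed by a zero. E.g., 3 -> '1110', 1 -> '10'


Encode each number as n ones followed by a terminating 0:
  10 -> 11111111110 (11 bits)
  4 -> 11110 (5 bits)
  7 -> 11111110 (8 bits)
  1 -> 10 (2 bits)
  5 -> 111110 (6 bits)
Total length = 11 + 5 + 8 + 2 + 6 = 32 bits.

Unary([10, 4, 7, 1, 5]) = 11111111110111101111111010111110 (32 bits)


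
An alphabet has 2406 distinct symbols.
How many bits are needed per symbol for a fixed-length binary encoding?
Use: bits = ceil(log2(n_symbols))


log2(2406) = 11.2324
Bracket: 2^11 = 2048 < 2406 <= 2^12 = 4096
So ceil(log2(2406)) = 12

bits = ceil(log2(2406)) = ceil(11.2324) = 12 bits


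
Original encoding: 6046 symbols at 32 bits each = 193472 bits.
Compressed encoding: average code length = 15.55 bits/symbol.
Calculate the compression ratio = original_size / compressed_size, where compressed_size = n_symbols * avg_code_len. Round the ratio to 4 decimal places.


original_size = n_symbols * orig_bits = 6046 * 32 = 193472 bits
compressed_size = n_symbols * avg_code_len = 6046 * 15.55 = 94015.3 bits
ratio = original_size / compressed_size = 193472 / 94015.3 = 2.0579

Compression ratio = 2.0579


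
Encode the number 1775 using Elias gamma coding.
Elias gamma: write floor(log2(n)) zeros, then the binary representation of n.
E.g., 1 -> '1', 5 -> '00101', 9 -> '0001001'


num_bits = floor(log2(1775)) + 1 = 11
leading_zeros = num_bits - 1 = 10
binary(1775) = 11011101111

Elias gamma(1775) = '0000000000' + '11011101111' = 000000000011011101111 (21 bits)


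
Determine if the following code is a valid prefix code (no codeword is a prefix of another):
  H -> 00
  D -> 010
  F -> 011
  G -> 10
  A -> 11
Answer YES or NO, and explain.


Checking each pair (does one codeword prefix another?):
  H='00' vs D='010': no prefix
  H='00' vs F='011': no prefix
  H='00' vs G='10': no prefix
  H='00' vs A='11': no prefix
  D='010' vs H='00': no prefix
  D='010' vs F='011': no prefix
  D='010' vs G='10': no prefix
  D='010' vs A='11': no prefix
  F='011' vs H='00': no prefix
  F='011' vs D='010': no prefix
  F='011' vs G='10': no prefix
  F='011' vs A='11': no prefix
  G='10' vs H='00': no prefix
  G='10' vs D='010': no prefix
  G='10' vs F='011': no prefix
  G='10' vs A='11': no prefix
  A='11' vs H='00': no prefix
  A='11' vs D='010': no prefix
  A='11' vs F='011': no prefix
  A='11' vs G='10': no prefix
No violation found over all pairs.

YES -- this is a valid prefix code. No codeword is a prefix of any other codeword.


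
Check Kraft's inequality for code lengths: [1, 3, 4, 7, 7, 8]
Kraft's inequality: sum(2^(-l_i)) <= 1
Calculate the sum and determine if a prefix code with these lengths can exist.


Sum = 2^(-1) + 2^(-3) + 2^(-4) + 2^(-7) + 2^(-7) + 2^(-8)
    = 0.5 + 0.125 + 0.0625 + 0.0078125 + 0.0078125 + 0.00390625
    = 181/256 = 0.70703125
Since 0.70703125 <= 1, Kraft's inequality IS satisfied.
A prefix code with these lengths CAN exist.

Kraft sum = 0.70703125. Satisfied.


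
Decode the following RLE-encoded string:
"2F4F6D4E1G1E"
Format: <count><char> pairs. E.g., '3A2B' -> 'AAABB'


Expanding each <count><char> pair:
  2F -> 'FF'
  4F -> 'FFFF'
  6D -> 'DDDDDD'
  4E -> 'EEEE'
  1G -> 'G'
  1E -> 'E'

Decoded = FFFFFFDDDDDDEEEEGE


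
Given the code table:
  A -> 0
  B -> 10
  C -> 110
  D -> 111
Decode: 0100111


Decoding:
0 -> A
10 -> B
0 -> A
111 -> D


Result: ABAD


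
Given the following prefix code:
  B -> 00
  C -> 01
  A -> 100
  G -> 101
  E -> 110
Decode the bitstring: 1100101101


Decoding step by step:
Bits 110 -> E
Bits 01 -> C
Bits 01 -> C
Bits 101 -> G


Decoded message: ECCG


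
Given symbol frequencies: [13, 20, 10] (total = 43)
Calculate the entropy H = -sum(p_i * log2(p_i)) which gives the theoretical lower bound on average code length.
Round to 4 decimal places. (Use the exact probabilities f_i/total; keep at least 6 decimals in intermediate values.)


Per-symbol terms -p_i * log2(p_i) with p_i = f_i/43:
  p = 13/43 = 0.302326: log2(p) = -1.725825, -p*log2(p) = 0.521761
  p = 20/43 = 0.465116: log2(p) = -1.104337, -p*log2(p) = 0.513645
  p = 10/43 = 0.232558: log2(p) = -2.104337, -p*log2(p) = 0.489381
H = 0.521761 + 0.513645 + 0.489381 = 1.524787

H = 1.5248 bits/symbol


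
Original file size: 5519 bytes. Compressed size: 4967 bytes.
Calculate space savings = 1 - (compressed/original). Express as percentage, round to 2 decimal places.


ratio = compressed/original = 4967/5519 = 0.899982
savings = 1 - ratio = 1 - 0.899982 = 0.100018
as a percentage: 0.100018 * 100 = 10.0%

Space savings = 1 - 4967/5519 = 10.0%


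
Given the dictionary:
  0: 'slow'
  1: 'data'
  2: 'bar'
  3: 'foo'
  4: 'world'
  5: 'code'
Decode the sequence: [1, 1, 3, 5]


Look up each index in the dictionary:
  1 -> 'data'
  1 -> 'data'
  3 -> 'foo'
  5 -> 'code'

Decoded: "data data foo code"


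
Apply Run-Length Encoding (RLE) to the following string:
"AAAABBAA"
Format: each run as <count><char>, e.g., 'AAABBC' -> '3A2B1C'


Scanning runs left to right:
  i=0: run of 'A' x 4 -> '4A'
  i=4: run of 'B' x 2 -> '2B'
  i=6: run of 'A' x 2 -> '2A'

RLE = 4A2B2A


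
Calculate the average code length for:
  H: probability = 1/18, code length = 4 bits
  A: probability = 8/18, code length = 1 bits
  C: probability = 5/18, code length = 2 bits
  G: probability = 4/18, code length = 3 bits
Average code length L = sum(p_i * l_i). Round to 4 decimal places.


Weighted contributions p_i * l_i:
  H: (1/18) * 4 = 4/18
  A: (8/18) * 1 = 8/18
  C: (5/18) * 2 = 10/18
  G: (4/18) * 3 = 12/18
Sum = (4 + 8 + 10 + 12)/18 = 34/18

L = 34/18 = 1.8889 bits/symbol


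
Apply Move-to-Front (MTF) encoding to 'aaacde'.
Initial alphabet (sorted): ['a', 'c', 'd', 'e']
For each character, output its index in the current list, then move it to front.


MTF encoding:
'a': index 0 in ['a', 'c', 'd', 'e'] -> ['a', 'c', 'd', 'e']
'a': index 0 in ['a', 'c', 'd', 'e'] -> ['a', 'c', 'd', 'e']
'a': index 0 in ['a', 'c', 'd', 'e'] -> ['a', 'c', 'd', 'e']
'c': index 1 in ['a', 'c', 'd', 'e'] -> ['c', 'a', 'd', 'e']
'd': index 2 in ['c', 'a', 'd', 'e'] -> ['d', 'c', 'a', 'e']
'e': index 3 in ['d', 'c', 'a', 'e'] -> ['e', 'd', 'c', 'a']


Output: [0, 0, 0, 1, 2, 3]
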